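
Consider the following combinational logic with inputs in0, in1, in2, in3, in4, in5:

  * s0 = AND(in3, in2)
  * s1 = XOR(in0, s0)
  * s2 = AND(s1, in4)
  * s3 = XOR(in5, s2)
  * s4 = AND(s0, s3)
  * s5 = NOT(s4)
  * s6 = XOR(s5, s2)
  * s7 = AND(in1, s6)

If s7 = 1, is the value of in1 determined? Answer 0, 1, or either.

s7 = AND(in1, s6) must be 1, so both in1 = 1 and s6 = 1.
s6 = XOR(s5, s2) must be 1, so s5 and s2 differ.
Every assignment with s7 = 1 has in1 = 1; there are 22 such assignment(s).

1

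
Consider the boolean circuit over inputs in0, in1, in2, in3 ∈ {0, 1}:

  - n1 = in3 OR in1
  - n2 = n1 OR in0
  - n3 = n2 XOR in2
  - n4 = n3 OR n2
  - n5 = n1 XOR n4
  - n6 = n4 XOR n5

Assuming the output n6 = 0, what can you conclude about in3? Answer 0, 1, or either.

0

n6 = n4 XOR n5 must be 0, so n4 and n5 are equal.
Every assignment with n6 = 0 has in3 = 0; there are 4 such assignment(s).
  in0=0, in1=0, in2=0, in3=0
  in0=0, in1=0, in2=1, in3=0
  in0=1, in1=0, in2=0, in3=0
  in0=1, in1=0, in2=1, in3=0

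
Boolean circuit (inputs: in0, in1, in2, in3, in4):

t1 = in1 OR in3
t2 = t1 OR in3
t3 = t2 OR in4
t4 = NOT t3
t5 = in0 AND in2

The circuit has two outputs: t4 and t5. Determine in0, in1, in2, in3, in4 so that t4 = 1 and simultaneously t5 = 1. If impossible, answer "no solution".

Check with in0=1, in1=0, in2=1, in3=0, in4=0:
t1 = in1 OR in3 = 0 OR 0 = 0
t2 = t1 OR in3 = 0 OR 0 = 0
t3 = t2 OR in4 = 0 OR 0 = 0
t4 = NOT t3 = NOT 0 = 1
t5 = in0 AND in2 = 1 AND 1 = 1
So t4 = 1 and t5 = 1.

in0=1, in1=0, in2=1, in3=0, in4=0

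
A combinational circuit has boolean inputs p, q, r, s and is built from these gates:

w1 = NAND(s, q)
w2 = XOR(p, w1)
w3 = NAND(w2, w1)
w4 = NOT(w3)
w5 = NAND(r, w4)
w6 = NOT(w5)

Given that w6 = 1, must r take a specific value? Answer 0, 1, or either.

1

w6 = NOT(w5) must be 1, so w5 = 0.
Every assignment with w6 = 1 has r = 1; there are 3 such assignment(s).
  p=0, q=0, r=1, s=0
  p=0, q=0, r=1, s=1
  p=0, q=1, r=1, s=0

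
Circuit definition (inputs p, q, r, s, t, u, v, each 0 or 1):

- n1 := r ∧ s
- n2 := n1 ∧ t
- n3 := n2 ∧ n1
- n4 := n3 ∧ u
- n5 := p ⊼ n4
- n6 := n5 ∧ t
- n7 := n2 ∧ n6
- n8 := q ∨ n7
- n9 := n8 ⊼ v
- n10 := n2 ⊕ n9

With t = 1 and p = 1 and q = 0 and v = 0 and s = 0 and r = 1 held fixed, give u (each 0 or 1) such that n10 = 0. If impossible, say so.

With t = 1 and p = 1 and q = 0 and v = 0 and s = 0 and r = 1 fixed, none of the 2 settings of u give n10 = 0.
For example, with u=1:
n1 = r ∧ s = 1 ∧ 0 = 0
n2 = n1 ∧ t = 0 ∧ 1 = 0
n3 = n2 ∧ n1 = 0 ∧ 0 = 0
n4 = n3 ∧ u = 0 ∧ 1 = 0
n5 = p ⊼ n4 = 1 ⊼ 0 = 1
n6 = n5 ∧ t = 1 ∧ 1 = 1
n7 = n2 ∧ n6 = 0 ∧ 1 = 0
n8 = q ∨ n7 = 0 ∨ 0 = 0
n9 = n8 ⊼ v = 0 ⊼ 0 = 1
n10 = n2 ⊕ n9 = 0 ⊕ 1 = 1
giving n10 = 1 ≠ 0.

no solution exists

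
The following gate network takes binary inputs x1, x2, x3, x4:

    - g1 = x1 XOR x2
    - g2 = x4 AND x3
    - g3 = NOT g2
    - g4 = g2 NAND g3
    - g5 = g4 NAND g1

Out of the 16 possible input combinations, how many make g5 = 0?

g5 = g4 NAND g1 must be 0, so both g4 = 1 and g1 = 1.
Enumerating the 16 input combinations, 8 give g5 = 0 and 8 give g5 = 1.

8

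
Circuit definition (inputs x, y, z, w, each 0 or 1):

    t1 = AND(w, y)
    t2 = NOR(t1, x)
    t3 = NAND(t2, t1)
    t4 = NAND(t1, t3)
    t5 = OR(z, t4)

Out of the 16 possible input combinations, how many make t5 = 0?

2

t5 = OR(z, t4) must be 0, so both z = 0 and t4 = 0.
t4 = NAND(t1, t3) must be 0, so both t1 = 1 and t3 = 1.
t1 = AND(w, y) must be 1, so both w = 1 and y = 1.
Enumerating the 16 input combinations, 2 give t5 = 0 and 14 give t5 = 1.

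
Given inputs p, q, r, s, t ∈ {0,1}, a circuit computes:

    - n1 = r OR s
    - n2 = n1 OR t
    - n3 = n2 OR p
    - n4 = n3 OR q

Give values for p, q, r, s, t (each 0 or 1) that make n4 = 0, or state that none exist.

n4 = n3 OR q must be 0, so both n3 = 0 and q = 0.
n3 = n2 OR p must be 0, so both n2 = 0 and p = 0.
n2 = n1 OR t must be 0, so both n1 = 0 and t = 0.
Check with p=0 q=0 r=0 s=0 t=0:
n1 = r OR s = 0 OR 0 = 0
n2 = n1 OR t = 0 OR 0 = 0
n3 = n2 OR p = 0 OR 0 = 0
n4 = n3 OR q = 0 OR 0 = 0
So n4 = 0 as required.

p=0 q=0 r=0 s=0 t=0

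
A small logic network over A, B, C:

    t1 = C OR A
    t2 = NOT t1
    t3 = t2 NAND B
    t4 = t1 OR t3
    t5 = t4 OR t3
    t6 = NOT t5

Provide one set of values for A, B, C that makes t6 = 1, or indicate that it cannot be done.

A=0, B=1, C=0

t6 = NOT t5 must be 1, so t5 = 0.
t5 = t4 OR t3 must be 0, so both t4 = 0 and t3 = 0.
Check with A=0, B=1, C=0:
t1 = C OR A = 0 OR 0 = 0
t2 = NOT t1 = NOT 0 = 1
t3 = t2 NAND B = 1 NAND 1 = 0
t4 = t1 OR t3 = 0 OR 0 = 0
t5 = t4 OR t3 = 0 OR 0 = 0
t6 = NOT t5 = NOT 0 = 1
So t6 = 1 as required.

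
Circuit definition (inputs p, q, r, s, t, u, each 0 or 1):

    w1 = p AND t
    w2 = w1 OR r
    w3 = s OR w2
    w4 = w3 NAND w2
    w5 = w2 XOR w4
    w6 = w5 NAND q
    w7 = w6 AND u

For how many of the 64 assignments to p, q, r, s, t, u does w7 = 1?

w7 = w6 AND u must be 1, so both w6 = 1 and u = 1.
Enumerating the 64 input combinations, 16 give w7 = 1 and 48 give w7 = 0.

16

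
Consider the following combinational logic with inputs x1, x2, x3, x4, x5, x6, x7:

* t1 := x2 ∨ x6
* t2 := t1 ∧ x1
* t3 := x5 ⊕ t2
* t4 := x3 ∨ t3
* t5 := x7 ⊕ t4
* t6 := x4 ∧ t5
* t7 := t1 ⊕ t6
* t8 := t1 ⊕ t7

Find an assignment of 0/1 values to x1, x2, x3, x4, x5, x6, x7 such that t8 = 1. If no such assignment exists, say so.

t8 = t1 ⊕ t7 must be 1, so t1 and t7 differ.
Check with x1=1, x2=1, x3=0, x4=1, x5=0, x6=0, x7=0:
t1 = x2 ∨ x6 = 1 ∨ 0 = 1
t2 = t1 ∧ x1 = 1 ∧ 1 = 1
t3 = x5 ⊕ t2 = 0 ⊕ 1 = 1
t4 = x3 ∨ t3 = 0 ∨ 1 = 1
t5 = x7 ⊕ t4 = 0 ⊕ 1 = 1
t6 = x4 ∧ t5 = 1 ∧ 1 = 1
t7 = t1 ⊕ t6 = 1 ⊕ 1 = 0
t8 = t1 ⊕ t7 = 1 ⊕ 0 = 1
So t8 = 1 as required.

x1=1, x2=1, x3=0, x4=1, x5=0, x6=0, x7=0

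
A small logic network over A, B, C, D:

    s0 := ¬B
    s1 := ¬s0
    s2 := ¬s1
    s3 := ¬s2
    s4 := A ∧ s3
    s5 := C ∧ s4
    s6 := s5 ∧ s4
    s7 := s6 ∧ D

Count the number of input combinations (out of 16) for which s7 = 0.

s7 = s6 ∧ D must be 0, so at least one of s6, D is 0.
Enumerating the 16 input combinations, 15 give s7 = 0 and 1 give s7 = 1.

15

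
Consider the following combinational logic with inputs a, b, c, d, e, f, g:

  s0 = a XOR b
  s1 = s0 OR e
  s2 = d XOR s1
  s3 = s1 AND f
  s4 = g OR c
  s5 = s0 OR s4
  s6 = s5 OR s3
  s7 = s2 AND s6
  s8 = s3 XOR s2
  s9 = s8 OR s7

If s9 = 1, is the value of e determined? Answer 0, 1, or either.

either

Both values of e occur among assignments with s9 = 1:
  e=0: a=0, b=0, c=0, d=1, e=0, f=0, g=0
  e=1: a=0, b=0, c=0, d=0, e=1, f=0, g=0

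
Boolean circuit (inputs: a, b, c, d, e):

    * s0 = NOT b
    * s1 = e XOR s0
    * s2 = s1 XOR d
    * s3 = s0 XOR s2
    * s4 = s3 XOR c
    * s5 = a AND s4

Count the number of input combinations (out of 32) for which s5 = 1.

s5 = a AND s4 must be 1, so both a = 1 and s4 = 1.
s4 = s3 XOR c must be 1, so s3 and c differ.
Enumerating the 32 input combinations, 8 give s5 = 1 and 24 give s5 = 0.

8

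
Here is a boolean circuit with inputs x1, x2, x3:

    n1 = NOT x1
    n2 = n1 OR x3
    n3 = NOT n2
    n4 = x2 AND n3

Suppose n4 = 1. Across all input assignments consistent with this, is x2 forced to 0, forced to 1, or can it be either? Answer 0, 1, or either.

1

n4 = x2 AND n3 must be 1, so both x2 = 1 and n3 = 1.
Every assignment with n4 = 1 has x2 = 1; there are 1 such assignment(s).
  x1=1, x2=1, x3=0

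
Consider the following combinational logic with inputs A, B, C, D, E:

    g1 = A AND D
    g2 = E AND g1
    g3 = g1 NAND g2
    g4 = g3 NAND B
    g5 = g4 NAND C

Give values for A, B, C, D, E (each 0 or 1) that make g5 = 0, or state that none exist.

A=0 B=0 C=1 D=0 E=0

g5 = g4 NAND C must be 0, so both g4 = 1 and C = 1.
g4 = g3 NAND B must be 1, so at least one of g3, B is 0.
Check with A=0 B=0 C=1 D=0 E=0:
g1 = A AND D = 0 AND 0 = 0
g2 = E AND g1 = 0 AND 0 = 0
g3 = g1 NAND g2 = 0 NAND 0 = 1
g4 = g3 NAND B = 1 NAND 0 = 1
g5 = g4 NAND C = 1 NAND 1 = 0
So g5 = 0 as required.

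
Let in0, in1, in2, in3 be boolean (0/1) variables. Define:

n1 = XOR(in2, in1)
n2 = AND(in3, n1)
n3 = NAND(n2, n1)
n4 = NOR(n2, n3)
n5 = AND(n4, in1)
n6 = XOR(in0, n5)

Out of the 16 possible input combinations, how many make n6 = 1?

8

n6 = XOR(in0, n5) must be 1, so in0 and n5 differ.
Enumerating the 16 input combinations, 8 give n6 = 1 and 8 give n6 = 0.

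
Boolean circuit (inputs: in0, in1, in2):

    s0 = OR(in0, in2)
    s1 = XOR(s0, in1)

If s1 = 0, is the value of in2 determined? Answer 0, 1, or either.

either

Both values of in2 occur among assignments with s1 = 0:
  in2=0: in0=0, in1=0, in2=0
  in2=1: in0=0, in1=1, in2=1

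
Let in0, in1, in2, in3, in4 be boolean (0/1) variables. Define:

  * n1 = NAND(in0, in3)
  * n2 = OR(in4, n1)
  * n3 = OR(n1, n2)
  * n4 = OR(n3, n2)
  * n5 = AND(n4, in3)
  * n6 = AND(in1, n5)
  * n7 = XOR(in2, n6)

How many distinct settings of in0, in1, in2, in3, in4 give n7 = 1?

n7 = XOR(in2, n6) must be 1, so in2 and n6 differ.
Enumerating the 32 input combinations, 16 give n7 = 1 and 16 give n7 = 0.

16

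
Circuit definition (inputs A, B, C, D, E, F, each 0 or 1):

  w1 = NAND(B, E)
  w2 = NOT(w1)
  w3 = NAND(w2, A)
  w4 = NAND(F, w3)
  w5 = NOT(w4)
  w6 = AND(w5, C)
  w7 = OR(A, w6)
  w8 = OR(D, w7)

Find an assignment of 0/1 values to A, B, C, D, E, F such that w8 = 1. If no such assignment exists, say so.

Check with A=1 B=1 C=0 D=0 E=0 F=1:
w1 = NAND(B, E) = NAND(1, 0) = 1
w2 = NOT(w1) = NOT 1 = 0
w3 = NAND(w2, A) = NAND(0, 1) = 1
w4 = NAND(F, w3) = NAND(1, 1) = 0
w5 = NOT(w4) = NOT 0 = 1
w6 = AND(w5, C) = AND(1, 0) = 0
w7 = OR(A, w6) = OR(1, 0) = 1
w8 = OR(D, w7) = OR(0, 1) = 1
So w8 = 1 as required.

A=1 B=1 C=0 D=0 E=0 F=1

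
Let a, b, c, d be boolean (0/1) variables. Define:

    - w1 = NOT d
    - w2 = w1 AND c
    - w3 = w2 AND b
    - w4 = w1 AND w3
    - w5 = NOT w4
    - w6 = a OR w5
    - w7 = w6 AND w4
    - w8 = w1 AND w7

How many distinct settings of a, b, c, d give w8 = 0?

15

w8 = w1 AND w7 must be 0, so at least one of w1, w7 is 0.
Enumerating the 16 input combinations, 15 give w8 = 0 and 1 give w8 = 1.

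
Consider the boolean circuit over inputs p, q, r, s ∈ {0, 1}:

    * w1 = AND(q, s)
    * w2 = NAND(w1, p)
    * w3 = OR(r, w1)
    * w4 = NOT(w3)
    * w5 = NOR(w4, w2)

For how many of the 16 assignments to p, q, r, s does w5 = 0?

14

w5 = NOR(w4, w2) must be 0, so at least one of w4, w2 is 1.
Enumerating the 16 input combinations, 14 give w5 = 0 and 2 give w5 = 1.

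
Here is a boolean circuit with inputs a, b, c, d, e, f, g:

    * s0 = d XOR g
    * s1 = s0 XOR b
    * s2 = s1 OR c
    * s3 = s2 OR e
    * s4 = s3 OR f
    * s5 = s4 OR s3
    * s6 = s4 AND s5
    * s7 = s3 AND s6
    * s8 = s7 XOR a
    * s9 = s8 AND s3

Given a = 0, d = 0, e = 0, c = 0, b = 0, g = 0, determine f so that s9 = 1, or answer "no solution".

no solution exists

With a = 0, d = 0, e = 0, c = 0, b = 0, g = 0 fixed, none of the 2 settings of f give s9 = 1.
For example, with f=0:
s0 = d XOR g = 0 XOR 0 = 0
s1 = s0 XOR b = 0 XOR 0 = 0
s2 = s1 OR c = 0 OR 0 = 0
s3 = s2 OR e = 0 OR 0 = 0
s4 = s3 OR f = 0 OR 0 = 0
s5 = s4 OR s3 = 0 OR 0 = 0
s6 = s4 AND s5 = 0 AND 0 = 0
s7 = s3 AND s6 = 0 AND 0 = 0
s8 = s7 XOR a = 0 XOR 0 = 0
s9 = s8 AND s3 = 0 AND 0 = 0
giving s9 = 0 ≠ 1.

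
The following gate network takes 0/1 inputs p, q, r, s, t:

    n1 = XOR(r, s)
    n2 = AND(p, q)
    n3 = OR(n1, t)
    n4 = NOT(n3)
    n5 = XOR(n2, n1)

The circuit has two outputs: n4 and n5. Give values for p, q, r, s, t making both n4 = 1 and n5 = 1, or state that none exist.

Check with p=1 q=1 r=0 s=0 t=0:
n1 = XOR(r, s) = XOR(0, 0) = 0
n2 = AND(p, q) = AND(1, 1) = 1
n3 = OR(n1, t) = OR(0, 0) = 0
n4 = NOT(n3) = NOT 0 = 1
n5 = XOR(n2, n1) = XOR(1, 0) = 1
So n4 = 1 and n5 = 1.

p=1 q=1 r=0 s=0 t=0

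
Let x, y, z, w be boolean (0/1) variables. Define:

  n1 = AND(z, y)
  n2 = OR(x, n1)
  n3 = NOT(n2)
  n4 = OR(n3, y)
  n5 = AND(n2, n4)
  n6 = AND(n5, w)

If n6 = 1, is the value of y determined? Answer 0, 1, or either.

1

n6 = AND(n5, w) must be 1, so both n5 = 1 and w = 1.
Every assignment with n6 = 1 has y = 1; there are 3 such assignment(s).
  x=0, y=1, z=1, w=1
  x=1, y=1, z=0, w=1
  x=1, y=1, z=1, w=1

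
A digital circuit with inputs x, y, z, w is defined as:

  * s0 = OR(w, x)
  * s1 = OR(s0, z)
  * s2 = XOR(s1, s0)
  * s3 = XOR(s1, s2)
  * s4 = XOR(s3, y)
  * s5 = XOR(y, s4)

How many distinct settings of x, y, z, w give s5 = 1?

12

s5 = XOR(y, s4) must be 1, so y and s4 differ.
Enumerating the 16 input combinations, 12 give s5 = 1 and 4 give s5 = 0.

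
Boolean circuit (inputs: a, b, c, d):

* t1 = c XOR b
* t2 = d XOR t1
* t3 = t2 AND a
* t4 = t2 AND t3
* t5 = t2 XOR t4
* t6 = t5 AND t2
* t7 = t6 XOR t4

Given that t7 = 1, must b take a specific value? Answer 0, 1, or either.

either

Both values of b occur among assignments with t7 = 1:
  b=0: a=0, b=0, c=0, d=1
  b=1: a=0, b=1, c=0, d=0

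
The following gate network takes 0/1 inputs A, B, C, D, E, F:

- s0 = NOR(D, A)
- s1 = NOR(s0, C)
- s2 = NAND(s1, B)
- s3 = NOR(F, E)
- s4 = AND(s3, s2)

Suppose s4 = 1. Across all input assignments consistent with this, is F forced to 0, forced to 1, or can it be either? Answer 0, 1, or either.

0

s4 = AND(s3, s2) must be 1, so both s3 = 1 and s2 = 1.
s3 = NOR(F, E) must be 1, so both F = 0 and E = 0.
Every assignment with s4 = 1 has F = 0; there are 13 such assignment(s).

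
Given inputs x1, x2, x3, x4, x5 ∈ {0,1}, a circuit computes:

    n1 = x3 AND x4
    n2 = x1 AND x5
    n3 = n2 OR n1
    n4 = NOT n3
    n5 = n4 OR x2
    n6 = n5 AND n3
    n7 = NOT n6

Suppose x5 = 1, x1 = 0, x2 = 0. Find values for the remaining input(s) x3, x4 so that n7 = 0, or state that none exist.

no solution exists

With x5 = 1, x1 = 0, x2 = 0 fixed, none of the 4 settings of x3, x4 give n7 = 0.
For example, with x3=1, x4=0:
n1 = x3 AND x4 = 1 AND 0 = 0
n2 = x1 AND x5 = 0 AND 1 = 0
n3 = n2 OR n1 = 0 OR 0 = 0
n4 = NOT n3 = NOT 0 = 1
n5 = n4 OR x2 = 1 OR 0 = 1
n6 = n5 AND n3 = 1 AND 0 = 0
n7 = NOT n6 = NOT 0 = 1
giving n7 = 1 ≠ 0.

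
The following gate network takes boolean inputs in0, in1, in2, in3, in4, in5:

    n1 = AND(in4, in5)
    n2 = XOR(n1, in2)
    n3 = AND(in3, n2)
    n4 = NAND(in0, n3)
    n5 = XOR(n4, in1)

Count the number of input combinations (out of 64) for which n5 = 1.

32

n5 = XOR(n4, in1) must be 1, so n4 and in1 differ.
Enumerating the 64 input combinations, 32 give n5 = 1 and 32 give n5 = 0.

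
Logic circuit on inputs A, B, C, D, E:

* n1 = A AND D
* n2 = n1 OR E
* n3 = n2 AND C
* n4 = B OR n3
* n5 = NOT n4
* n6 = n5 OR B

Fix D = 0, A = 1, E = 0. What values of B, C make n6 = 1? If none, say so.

B=0, C=1

Check with D = 0, A = 1, E = 0 and B=0, C=1:
n1 = A AND D = 1 AND 0 = 0
n2 = n1 OR E = 0 OR 0 = 0
n3 = n2 AND C = 0 AND 1 = 0
n4 = B OR n3 = 0 OR 0 = 0
n5 = NOT n4 = NOT 0 = 1
n6 = n5 OR B = 1 OR 0 = 1
So n6 = 1.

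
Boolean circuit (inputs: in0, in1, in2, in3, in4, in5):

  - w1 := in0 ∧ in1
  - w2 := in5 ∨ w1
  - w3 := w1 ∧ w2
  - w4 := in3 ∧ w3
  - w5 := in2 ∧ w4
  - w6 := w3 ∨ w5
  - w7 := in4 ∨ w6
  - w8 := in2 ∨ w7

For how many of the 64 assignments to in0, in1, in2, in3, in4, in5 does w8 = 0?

w8 = in2 ∨ w7 must be 0, so both in2 = 0 and w7 = 0.
Enumerating the 64 input combinations, 12 give w8 = 0 and 52 give w8 = 1.

12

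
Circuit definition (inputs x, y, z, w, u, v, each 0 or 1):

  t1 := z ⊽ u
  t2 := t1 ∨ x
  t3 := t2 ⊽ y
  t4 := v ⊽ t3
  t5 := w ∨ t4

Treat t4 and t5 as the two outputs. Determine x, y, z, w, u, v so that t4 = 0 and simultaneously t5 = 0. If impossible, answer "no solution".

x=0, y=0, z=1, w=0, u=0, v=1

Check with x=0, y=0, z=1, w=0, u=0, v=1:
t1 = z ⊽ u = 1 ⊽ 0 = 0
t2 = t1 ∨ x = 0 ∨ 0 = 0
t3 = t2 ⊽ y = 0 ⊽ 0 = 1
t4 = v ⊽ t3 = 1 ⊽ 1 = 0
t5 = w ∨ t4 = 0 ∨ 0 = 0
So t4 = 0 and t5 = 0.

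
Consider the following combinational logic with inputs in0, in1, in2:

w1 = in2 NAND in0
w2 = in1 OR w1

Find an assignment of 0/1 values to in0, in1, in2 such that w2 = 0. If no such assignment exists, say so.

in0=1, in1=0, in2=1

w2 = in1 OR w1 must be 0, so both in1 = 0 and w1 = 0.
w1 = in2 NAND in0 must be 0, so both in2 = 1 and in0 = 1.
Check with in0=1, in1=0, in2=1:
w1 = in2 NAND in0 = 1 NAND 1 = 0
w2 = in1 OR w1 = 0 OR 0 = 0
So w2 = 0 as required.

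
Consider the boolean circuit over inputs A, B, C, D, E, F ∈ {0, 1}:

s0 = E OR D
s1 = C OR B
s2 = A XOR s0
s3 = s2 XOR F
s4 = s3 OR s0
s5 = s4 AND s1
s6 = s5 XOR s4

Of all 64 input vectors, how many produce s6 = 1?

14

s6 = s5 XOR s4 must be 1, so s5 and s4 differ.
Enumerating the 64 input combinations, 14 give s6 = 1 and 50 give s6 = 0.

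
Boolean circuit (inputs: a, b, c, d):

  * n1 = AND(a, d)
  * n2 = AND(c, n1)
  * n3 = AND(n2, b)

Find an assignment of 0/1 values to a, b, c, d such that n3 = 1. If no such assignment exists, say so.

n3 = AND(n2, b) must be 1, so both n2 = 1 and b = 1.
Check with a=1 b=1 c=1 d=1:
n1 = AND(a, d) = AND(1, 1) = 1
n2 = AND(c, n1) = AND(1, 1) = 1
n3 = AND(n2, b) = AND(1, 1) = 1
So n3 = 1 as required.

a=1 b=1 c=1 d=1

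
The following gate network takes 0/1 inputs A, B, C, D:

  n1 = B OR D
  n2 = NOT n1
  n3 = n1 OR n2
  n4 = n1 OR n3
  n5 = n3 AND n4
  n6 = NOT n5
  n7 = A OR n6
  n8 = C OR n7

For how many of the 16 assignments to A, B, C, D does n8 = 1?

12

n8 = C OR n7 must be 1, so at least one of C, n7 is 1.
Enumerating the 16 input combinations, 12 give n8 = 1 and 4 give n8 = 0.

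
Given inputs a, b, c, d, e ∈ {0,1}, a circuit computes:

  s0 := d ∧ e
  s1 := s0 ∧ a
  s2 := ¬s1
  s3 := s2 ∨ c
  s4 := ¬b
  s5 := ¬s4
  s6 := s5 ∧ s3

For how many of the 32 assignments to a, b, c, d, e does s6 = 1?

s6 = s5 ∧ s3 must be 1, so both s5 = 1 and s3 = 1.
s5 = ¬s4 must be 1, so s4 = 0.
Enumerating the 32 input combinations, 15 give s6 = 1 and 17 give s6 = 0.

15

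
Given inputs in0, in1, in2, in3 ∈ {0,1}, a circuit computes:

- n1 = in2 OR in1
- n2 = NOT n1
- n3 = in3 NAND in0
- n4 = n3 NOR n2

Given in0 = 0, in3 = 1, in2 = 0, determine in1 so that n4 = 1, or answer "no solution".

no solution exists

With in0 = 0, in3 = 1, in2 = 0 fixed, none of the 2 settings of in1 give n4 = 1.
For example, with in1=1:
n1 = in2 OR in1 = 0 OR 1 = 1
n2 = NOT n1 = NOT 1 = 0
n3 = in3 NAND in0 = 1 NAND 0 = 1
n4 = n3 NOR n2 = 1 NOR 0 = 0
giving n4 = 0 ≠ 1.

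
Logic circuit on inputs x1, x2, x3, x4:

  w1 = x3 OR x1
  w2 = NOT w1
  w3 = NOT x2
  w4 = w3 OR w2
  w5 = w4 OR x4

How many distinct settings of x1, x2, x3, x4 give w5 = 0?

3

w5 = w4 OR x4 must be 0, so both w4 = 0 and x4 = 0.
w4 = w3 OR w2 must be 0, so both w3 = 0 and w2 = 0.
w3 = NOT x2 must be 0, so x2 = 1.
Satisfying assignments:
  x1=0, x2=1, x3=1, x4=0
  x1=1, x2=1, x3=0, x4=0
  x1=1, x2=1, x3=1, x4=0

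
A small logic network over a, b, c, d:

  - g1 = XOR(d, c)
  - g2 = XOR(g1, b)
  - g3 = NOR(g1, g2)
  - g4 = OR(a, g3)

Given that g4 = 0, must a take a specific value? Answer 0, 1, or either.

0

g4 = OR(a, g3) must be 0, so both a = 0 and g3 = 0.
Every assignment with g4 = 0 has a = 0; there are 6 such assignment(s).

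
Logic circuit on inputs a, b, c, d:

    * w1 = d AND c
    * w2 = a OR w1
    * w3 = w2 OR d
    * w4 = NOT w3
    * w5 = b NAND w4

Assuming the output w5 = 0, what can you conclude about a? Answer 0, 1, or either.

w5 = b NAND w4 must be 0, so both b = 1 and w4 = 1.
w4 = NOT w3 must be 1, so w3 = 0.
w3 = w2 OR d must be 0, so both w2 = 0 and d = 0.
Every assignment with w5 = 0 has a = 0; there are 2 such assignment(s).
  a=0, b=1, c=0, d=0
  a=0, b=1, c=1, d=0

0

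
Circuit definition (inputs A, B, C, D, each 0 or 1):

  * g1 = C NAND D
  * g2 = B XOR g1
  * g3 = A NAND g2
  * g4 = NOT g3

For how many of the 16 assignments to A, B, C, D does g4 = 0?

g4 = NOT g3 must be 0, so g3 = 1.
g3 = A NAND g2 must be 1, so at least one of A, g2 is 0.
Enumerating the 16 input combinations, 12 give g4 = 0 and 4 give g4 = 1.

12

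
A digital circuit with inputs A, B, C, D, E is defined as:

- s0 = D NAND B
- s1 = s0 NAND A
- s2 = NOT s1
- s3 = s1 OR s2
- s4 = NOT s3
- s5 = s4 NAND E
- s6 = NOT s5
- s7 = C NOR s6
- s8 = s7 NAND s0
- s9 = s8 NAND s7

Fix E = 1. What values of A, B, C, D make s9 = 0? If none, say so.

A=0 B=1 C=0 D=1

Check with E = 1 and A=0, B=1, C=0, D=1:
s0 = D NAND B = 1 NAND 1 = 0
s1 = s0 NAND A = 0 NAND 0 = 1
s2 = NOT s1 = NOT 1 = 0
s3 = s1 OR s2 = 1 OR 0 = 1
s4 = NOT s3 = NOT 1 = 0
s5 = s4 NAND E = 0 NAND 1 = 1
s6 = NOT s5 = NOT 1 = 0
s7 = C NOR s6 = 0 NOR 0 = 1
s8 = s7 NAND s0 = 1 NAND 0 = 1
s9 = s8 NAND s7 = 1 NAND 1 = 0
So s9 = 0.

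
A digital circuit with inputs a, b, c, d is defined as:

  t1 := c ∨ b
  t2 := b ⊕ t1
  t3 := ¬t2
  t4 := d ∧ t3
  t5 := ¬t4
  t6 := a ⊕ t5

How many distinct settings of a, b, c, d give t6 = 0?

8

t6 = a ⊕ t5 must be 0, so a and t5 are equal.
Enumerating the 16 input combinations, 8 give t6 = 0 and 8 give t6 = 1.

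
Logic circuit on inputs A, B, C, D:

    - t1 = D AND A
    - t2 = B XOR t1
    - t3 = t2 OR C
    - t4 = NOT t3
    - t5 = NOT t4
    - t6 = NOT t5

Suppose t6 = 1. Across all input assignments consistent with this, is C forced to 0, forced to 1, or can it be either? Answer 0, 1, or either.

t6 = NOT t5 must be 1, so t5 = 0.
t5 = NOT t4 must be 0, so t4 = 1.
Every assignment with t6 = 1 has C = 0; there are 4 such assignment(s).
  A=0, B=0, C=0, D=0
  A=0, B=0, C=0, D=1
  A=1, B=0, C=0, D=0
  A=1, B=1, C=0, D=1

0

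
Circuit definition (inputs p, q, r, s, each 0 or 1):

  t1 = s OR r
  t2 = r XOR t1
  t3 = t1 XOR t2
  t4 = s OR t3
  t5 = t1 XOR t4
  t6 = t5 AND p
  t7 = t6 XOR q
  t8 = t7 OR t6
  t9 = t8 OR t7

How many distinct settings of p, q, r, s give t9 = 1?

8

t9 = t8 OR t7 must be 1, so at least one of t8, t7 is 1.
Enumerating the 16 input combinations, 8 give t9 = 1 and 8 give t9 = 0.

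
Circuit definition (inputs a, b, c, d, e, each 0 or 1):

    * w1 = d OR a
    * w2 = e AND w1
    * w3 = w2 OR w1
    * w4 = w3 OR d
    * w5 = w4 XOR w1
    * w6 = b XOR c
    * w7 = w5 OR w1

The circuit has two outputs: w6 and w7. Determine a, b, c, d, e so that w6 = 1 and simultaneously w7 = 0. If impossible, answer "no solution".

Check with a=0, b=1, c=0, d=0, e=0:
w1 = d OR a = 0 OR 0 = 0
w2 = e AND w1 = 0 AND 0 = 0
w3 = w2 OR w1 = 0 OR 0 = 0
w4 = w3 OR d = 0 OR 0 = 0
w5 = w4 XOR w1 = 0 XOR 0 = 0
w6 = b XOR c = 1 XOR 0 = 1
w7 = w5 OR w1 = 0 OR 0 = 0
So w6 = 1 and w7 = 0.

a=0, b=1, c=0, d=0, e=0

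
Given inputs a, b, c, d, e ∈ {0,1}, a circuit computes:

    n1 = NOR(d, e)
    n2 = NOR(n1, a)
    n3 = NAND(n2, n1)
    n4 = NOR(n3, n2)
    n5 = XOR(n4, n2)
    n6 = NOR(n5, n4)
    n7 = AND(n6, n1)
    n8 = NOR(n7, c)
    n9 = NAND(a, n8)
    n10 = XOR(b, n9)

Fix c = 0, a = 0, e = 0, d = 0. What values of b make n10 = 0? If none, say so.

Check with c = 0, a = 0, e = 0, d = 0 and b=1:
n1 = NOR(d, e) = NOR(0, 0) = 1
n2 = NOR(n1, a) = NOR(1, 0) = 0
n3 = NAND(n2, n1) = NAND(0, 1) = 1
n4 = NOR(n3, n2) = NOR(1, 0) = 0
n5 = XOR(n4, n2) = XOR(0, 0) = 0
n6 = NOR(n5, n4) = NOR(0, 0) = 1
n7 = AND(n6, n1) = AND(1, 1) = 1
n8 = NOR(n7, c) = NOR(1, 0) = 0
n9 = NAND(a, n8) = NAND(0, 0) = 1
n10 = XOR(b, n9) = XOR(1, 1) = 0
So n10 = 0.

b=1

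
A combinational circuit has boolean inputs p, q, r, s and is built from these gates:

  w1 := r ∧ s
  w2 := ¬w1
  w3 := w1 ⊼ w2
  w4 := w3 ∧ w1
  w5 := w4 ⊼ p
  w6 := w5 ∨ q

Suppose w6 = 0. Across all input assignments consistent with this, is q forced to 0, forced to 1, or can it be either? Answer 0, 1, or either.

0

w6 = w5 ∨ q must be 0, so both w5 = 0 and q = 0.
w5 = w4 ⊼ p must be 0, so both w4 = 1 and p = 1.
w4 = w3 ∧ w1 must be 1, so both w3 = 1 and w1 = 1.
Every assignment with w6 = 0 has q = 0; there are 1 such assignment(s).
  p=1, q=0, r=1, s=1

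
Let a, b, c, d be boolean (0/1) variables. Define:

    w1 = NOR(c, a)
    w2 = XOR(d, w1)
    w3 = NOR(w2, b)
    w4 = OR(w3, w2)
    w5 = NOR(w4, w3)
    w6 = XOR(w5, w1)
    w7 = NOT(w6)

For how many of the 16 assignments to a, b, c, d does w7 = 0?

w7 = NOT(w6) must be 0, so w6 = 1.
w6 = XOR(w5, w1) must be 1, so w5 and w1 differ.
Enumerating the 16 input combinations, 6 give w7 = 0 and 10 give w7 = 1.

6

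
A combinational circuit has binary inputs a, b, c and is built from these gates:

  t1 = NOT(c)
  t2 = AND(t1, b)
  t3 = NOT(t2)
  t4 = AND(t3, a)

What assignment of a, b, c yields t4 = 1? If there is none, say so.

a=1, b=0, c=0

Check with a=1, b=0, c=0:
t1 = NOT(c) = NOT 0 = 1
t2 = AND(t1, b) = AND(1, 0) = 0
t3 = NOT(t2) = NOT 0 = 1
t4 = AND(t3, a) = AND(1, 1) = 1
So t4 = 1 as required.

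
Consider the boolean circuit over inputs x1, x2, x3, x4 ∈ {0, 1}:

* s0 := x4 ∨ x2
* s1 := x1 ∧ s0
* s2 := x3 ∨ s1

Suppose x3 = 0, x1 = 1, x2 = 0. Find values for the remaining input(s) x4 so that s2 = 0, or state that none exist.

x4=0

s2 = x3 ∨ s1 must be 0, so both x3 = 0 and s1 = 0.
Check with x3 = 0, x1 = 1, x2 = 0 and x4=0:
s0 = x4 ∨ x2 = 0 ∨ 0 = 0
s1 = x1 ∧ s0 = 1 ∧ 0 = 0
s2 = x3 ∨ s1 = 0 ∨ 0 = 0
So s2 = 0.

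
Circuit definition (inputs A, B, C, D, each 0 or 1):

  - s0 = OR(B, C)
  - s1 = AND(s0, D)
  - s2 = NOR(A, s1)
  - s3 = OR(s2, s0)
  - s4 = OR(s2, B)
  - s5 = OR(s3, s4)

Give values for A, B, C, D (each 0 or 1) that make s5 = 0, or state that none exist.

A=1 B=0 C=0 D=1

Check with A=1 B=0 C=0 D=1:
s0 = OR(B, C) = OR(0, 0) = 0
s1 = AND(s0, D) = AND(0, 1) = 0
s2 = NOR(A, s1) = NOR(1, 0) = 0
s3 = OR(s2, s0) = OR(0, 0) = 0
s4 = OR(s2, B) = OR(0, 0) = 0
s5 = OR(s3, s4) = OR(0, 0) = 0
So s5 = 0 as required.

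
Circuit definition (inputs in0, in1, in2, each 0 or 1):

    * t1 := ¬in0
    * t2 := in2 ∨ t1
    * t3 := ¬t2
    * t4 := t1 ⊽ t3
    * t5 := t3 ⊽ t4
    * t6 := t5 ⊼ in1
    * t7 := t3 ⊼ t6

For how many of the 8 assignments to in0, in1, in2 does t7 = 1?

t7 = t3 ⊼ t6 must be 1, so at least one of t3, t6 is 0.
Satisfying assignments:
  in0=0, in1=0, in2=0
  in0=0, in1=0, in2=1
  in0=0, in1=1, in2=0
  in0=0, in1=1, in2=1
  in0=1, in1=0, in2=1
  in0=1, in1=1, in2=1

6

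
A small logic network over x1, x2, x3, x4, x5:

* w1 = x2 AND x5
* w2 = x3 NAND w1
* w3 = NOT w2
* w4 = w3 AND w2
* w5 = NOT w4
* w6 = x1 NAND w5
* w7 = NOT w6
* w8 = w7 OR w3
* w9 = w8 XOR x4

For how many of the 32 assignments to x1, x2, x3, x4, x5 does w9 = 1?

16

w9 = w8 XOR x4 must be 1, so w8 and x4 differ.
Enumerating the 32 input combinations, 16 give w9 = 1 and 16 give w9 = 0.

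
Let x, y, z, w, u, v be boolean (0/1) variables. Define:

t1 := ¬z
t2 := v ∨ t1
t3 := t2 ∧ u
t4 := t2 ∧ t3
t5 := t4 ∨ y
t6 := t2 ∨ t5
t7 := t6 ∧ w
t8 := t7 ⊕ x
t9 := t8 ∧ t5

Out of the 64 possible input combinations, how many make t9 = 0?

t9 = t8 ∧ t5 must be 0, so at least one of t8, t5 is 0.
Enumerating the 64 input combinations, 42 give t9 = 0 and 22 give t9 = 1.

42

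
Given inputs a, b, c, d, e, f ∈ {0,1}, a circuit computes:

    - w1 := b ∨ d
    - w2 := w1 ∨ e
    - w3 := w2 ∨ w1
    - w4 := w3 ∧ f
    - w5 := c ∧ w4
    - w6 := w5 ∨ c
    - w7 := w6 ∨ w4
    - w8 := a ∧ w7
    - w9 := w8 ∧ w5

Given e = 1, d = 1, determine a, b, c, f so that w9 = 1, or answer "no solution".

Check with e = 1, d = 1 and a=1, b=0, c=1, f=1:
w1 = b ∨ d = 0 ∨ 1 = 1
w2 = w1 ∨ e = 1 ∨ 1 = 1
w3 = w2 ∨ w1 = 1 ∨ 1 = 1
w4 = w3 ∧ f = 1 ∧ 1 = 1
w5 = c ∧ w4 = 1 ∧ 1 = 1
w6 = w5 ∨ c = 1 ∨ 1 = 1
w7 = w6 ∨ w4 = 1 ∨ 1 = 1
w8 = a ∧ w7 = 1 ∧ 1 = 1
w9 = w8 ∧ w5 = 1 ∧ 1 = 1
So w9 = 1.

a=1, b=0, c=1, f=1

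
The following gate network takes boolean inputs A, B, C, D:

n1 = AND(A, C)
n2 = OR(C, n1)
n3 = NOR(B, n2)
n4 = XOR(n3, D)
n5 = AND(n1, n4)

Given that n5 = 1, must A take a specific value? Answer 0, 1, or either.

1

n5 = AND(n1, n4) must be 1, so both n1 = 1 and n4 = 1.
Every assignment with n5 = 1 has A = 1; there are 2 such assignment(s).
  A=1, B=0, C=1, D=1
  A=1, B=1, C=1, D=1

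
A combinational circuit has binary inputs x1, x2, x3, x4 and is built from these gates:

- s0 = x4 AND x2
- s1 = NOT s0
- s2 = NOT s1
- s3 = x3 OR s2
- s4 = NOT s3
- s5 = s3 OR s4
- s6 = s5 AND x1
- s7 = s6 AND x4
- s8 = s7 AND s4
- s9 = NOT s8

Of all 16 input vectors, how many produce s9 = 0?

s9 = NOT s8 must be 0, so s8 = 1.
s8 = s7 AND s4 must be 1, so both s7 = 1 and s4 = 1.
s7 = s6 AND x4 must be 1, so both s6 = 1 and x4 = 1.
Satisfying assignments:
  x1=1, x2=0, x3=0, x4=1

1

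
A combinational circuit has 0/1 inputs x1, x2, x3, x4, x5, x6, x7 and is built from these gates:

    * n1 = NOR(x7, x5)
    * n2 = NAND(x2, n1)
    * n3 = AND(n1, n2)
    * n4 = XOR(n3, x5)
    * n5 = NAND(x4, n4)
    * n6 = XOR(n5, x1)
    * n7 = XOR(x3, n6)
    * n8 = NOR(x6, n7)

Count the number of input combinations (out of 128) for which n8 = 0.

n8 = NOR(x6, n7) must be 0, so at least one of x6, n7 is 1.
Enumerating the 128 input combinations, 96 give n8 = 0 and 32 give n8 = 1.

96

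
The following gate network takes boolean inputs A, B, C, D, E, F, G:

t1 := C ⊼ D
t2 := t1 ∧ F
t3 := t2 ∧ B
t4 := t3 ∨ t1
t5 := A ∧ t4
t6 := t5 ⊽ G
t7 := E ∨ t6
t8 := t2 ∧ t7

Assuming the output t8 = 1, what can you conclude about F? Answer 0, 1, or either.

1

t8 = t2 ∧ t7 must be 1, so both t2 = 1 and t7 = 1.
t2 = t1 ∧ F must be 1, so both t1 = 1 and F = 1.
t7 = E ∨ t6 must be 1, so at least one of E, t6 is 1.
Every assignment with t8 = 1 has F = 1; there are 30 such assignment(s).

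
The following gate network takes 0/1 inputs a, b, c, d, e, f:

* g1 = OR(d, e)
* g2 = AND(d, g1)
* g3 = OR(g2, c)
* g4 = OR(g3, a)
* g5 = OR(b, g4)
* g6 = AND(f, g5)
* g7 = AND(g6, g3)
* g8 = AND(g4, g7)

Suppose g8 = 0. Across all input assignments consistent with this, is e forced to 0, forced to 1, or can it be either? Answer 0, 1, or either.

either

Both values of e occur among assignments with g8 = 0:
  e=0: a=0, b=0, c=0, d=0, e=0, f=0
  e=1: a=0, b=0, c=0, d=0, e=1, f=0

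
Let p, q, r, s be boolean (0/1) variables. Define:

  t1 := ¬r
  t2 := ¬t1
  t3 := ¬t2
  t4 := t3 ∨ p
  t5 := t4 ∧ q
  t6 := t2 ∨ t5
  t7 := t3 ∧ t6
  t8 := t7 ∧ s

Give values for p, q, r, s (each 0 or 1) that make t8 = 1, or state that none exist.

p=0, q=1, r=0, s=1

t8 = t7 ∧ s must be 1, so both t7 = 1 and s = 1.
Check with p=0, q=1, r=0, s=1:
t1 = ¬r = ¬0 = 1
t2 = ¬t1 = ¬1 = 0
t3 = ¬t2 = ¬0 = 1
t4 = t3 ∨ p = 1 ∨ 0 = 1
t5 = t4 ∧ q = 1 ∧ 1 = 1
t6 = t2 ∨ t5 = 0 ∨ 1 = 1
t7 = t3 ∧ t6 = 1 ∧ 1 = 1
t8 = t7 ∧ s = 1 ∧ 1 = 1
So t8 = 1 as required.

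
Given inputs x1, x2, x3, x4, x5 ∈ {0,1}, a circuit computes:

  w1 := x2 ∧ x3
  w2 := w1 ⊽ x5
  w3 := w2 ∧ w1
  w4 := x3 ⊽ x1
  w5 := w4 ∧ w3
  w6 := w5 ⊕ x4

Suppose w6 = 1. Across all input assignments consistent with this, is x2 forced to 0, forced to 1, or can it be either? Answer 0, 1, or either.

either

Both values of x2 occur among assignments with w6 = 1:
  x2=0: x1=0, x2=0, x3=0, x4=1, x5=0
  x2=1: x1=0, x2=1, x3=0, x4=1, x5=0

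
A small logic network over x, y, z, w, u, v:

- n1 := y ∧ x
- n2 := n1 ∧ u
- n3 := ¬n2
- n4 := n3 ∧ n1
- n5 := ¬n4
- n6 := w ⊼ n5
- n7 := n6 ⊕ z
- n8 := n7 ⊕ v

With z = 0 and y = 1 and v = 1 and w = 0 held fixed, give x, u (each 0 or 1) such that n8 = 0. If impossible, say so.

Check with z = 0 and y = 1 and v = 1 and w = 0 and x=0, u=0:
n1 = y ∧ x = 1 ∧ 0 = 0
n2 = n1 ∧ u = 0 ∧ 0 = 0
n3 = ¬n2 = ¬0 = 1
n4 = n3 ∧ n1 = 1 ∧ 0 = 0
n5 = ¬n4 = ¬0 = 1
n6 = w ⊼ n5 = 0 ⊼ 1 = 1
n7 = n6 ⊕ z = 1 ⊕ 0 = 1
n8 = n7 ⊕ v = 1 ⊕ 1 = 0
So n8 = 0.

x=0, u=0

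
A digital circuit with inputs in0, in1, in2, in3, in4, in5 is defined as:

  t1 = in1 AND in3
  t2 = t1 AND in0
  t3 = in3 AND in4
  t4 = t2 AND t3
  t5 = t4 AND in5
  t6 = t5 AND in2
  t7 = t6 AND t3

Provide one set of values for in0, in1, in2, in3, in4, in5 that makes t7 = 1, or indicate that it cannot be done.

in0=1 in1=1 in2=1 in3=1 in4=1 in5=1

t7 = t6 AND t3 must be 1, so both t6 = 1 and t3 = 1.
Check with in0=1 in1=1 in2=1 in3=1 in4=1 in5=1:
t1 = in1 AND in3 = 1 AND 1 = 1
t2 = t1 AND in0 = 1 AND 1 = 1
t3 = in3 AND in4 = 1 AND 1 = 1
t4 = t2 AND t3 = 1 AND 1 = 1
t5 = t4 AND in5 = 1 AND 1 = 1
t6 = t5 AND in2 = 1 AND 1 = 1
t7 = t6 AND t3 = 1 AND 1 = 1
So t7 = 1 as required.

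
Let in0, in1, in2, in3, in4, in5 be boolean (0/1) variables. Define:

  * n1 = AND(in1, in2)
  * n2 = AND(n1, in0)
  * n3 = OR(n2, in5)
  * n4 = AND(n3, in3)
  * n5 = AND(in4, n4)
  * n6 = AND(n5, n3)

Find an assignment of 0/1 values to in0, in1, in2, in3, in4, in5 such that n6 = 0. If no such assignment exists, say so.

in0=0, in1=1, in2=1, in3=0, in4=1, in5=0

Check with in0=0, in1=1, in2=1, in3=0, in4=1, in5=0:
n1 = AND(in1, in2) = AND(1, 1) = 1
n2 = AND(n1, in0) = AND(1, 0) = 0
n3 = OR(n2, in5) = OR(0, 0) = 0
n4 = AND(n3, in3) = AND(0, 0) = 0
n5 = AND(in4, n4) = AND(1, 0) = 0
n6 = AND(n5, n3) = AND(0, 0) = 0
So n6 = 0 as required.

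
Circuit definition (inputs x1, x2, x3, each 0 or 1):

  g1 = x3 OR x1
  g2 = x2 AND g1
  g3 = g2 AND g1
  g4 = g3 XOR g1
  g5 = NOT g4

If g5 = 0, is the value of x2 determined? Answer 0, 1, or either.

0

g5 = NOT g4 must be 0, so g4 = 1.
g4 = g3 XOR g1 must be 1, so g3 and g1 differ.
Every assignment with g5 = 0 has x2 = 0; there are 3 such assignment(s).
  x1=0, x2=0, x3=1
  x1=1, x2=0, x3=0
  x1=1, x2=0, x3=1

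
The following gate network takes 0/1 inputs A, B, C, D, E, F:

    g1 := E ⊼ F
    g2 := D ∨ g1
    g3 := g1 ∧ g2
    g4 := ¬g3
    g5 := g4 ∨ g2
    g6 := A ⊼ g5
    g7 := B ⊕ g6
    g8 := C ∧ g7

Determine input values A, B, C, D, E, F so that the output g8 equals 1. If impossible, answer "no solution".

g8 = C ∧ g7 must be 1, so both C = 1 and g7 = 1.
Check with A=0 B=0 C=1 D=1 E=1 F=0:
g1 = E ⊼ F = 1 ⊼ 0 = 1
g2 = D ∨ g1 = 1 ∨ 1 = 1
g3 = g1 ∧ g2 = 1 ∧ 1 = 1
g4 = ¬g3 = ¬1 = 0
g5 = g4 ∨ g2 = 0 ∨ 1 = 1
g6 = A ⊼ g5 = 0 ⊼ 1 = 1
g7 = B ⊕ g6 = 0 ⊕ 1 = 1
g8 = C ∧ g7 = 1 ∧ 1 = 1
So g8 = 1 as required.

A=0 B=0 C=1 D=1 E=1 F=0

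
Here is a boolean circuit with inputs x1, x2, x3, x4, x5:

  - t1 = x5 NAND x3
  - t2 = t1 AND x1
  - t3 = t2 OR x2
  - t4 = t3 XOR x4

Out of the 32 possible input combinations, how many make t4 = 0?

t4 = t3 XOR x4 must be 0, so t3 and x4 are equal.
Enumerating the 32 input combinations, 16 give t4 = 0 and 16 give t4 = 1.

16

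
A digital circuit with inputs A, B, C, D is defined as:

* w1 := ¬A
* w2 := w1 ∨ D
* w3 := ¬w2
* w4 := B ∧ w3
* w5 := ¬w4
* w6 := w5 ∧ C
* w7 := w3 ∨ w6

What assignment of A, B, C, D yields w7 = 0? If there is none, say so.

w7 = w3 ∨ w6 must be 0, so both w3 = 0 and w6 = 0.
w3 = ¬w2 must be 0, so w2 = 1.
w6 = w5 ∧ C must be 0, so at least one of w5, C is 0.
Check with A=0 B=0 C=0 D=1:
w1 = ¬A = ¬0 = 1
w2 = w1 ∨ D = 1 ∨ 1 = 1
w3 = ¬w2 = ¬1 = 0
w4 = B ∧ w3 = 0 ∧ 0 = 0
w5 = ¬w4 = ¬0 = 1
w6 = w5 ∧ C = 1 ∧ 0 = 0
w7 = w3 ∨ w6 = 0 ∨ 0 = 0
So w7 = 0 as required.

A=0 B=0 C=0 D=1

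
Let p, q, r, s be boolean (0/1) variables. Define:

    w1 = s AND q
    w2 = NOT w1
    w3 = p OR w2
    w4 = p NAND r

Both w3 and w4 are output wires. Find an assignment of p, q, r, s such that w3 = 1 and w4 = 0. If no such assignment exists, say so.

Check with p=1, q=1, r=1, s=1:
w1 = s AND q = 1 AND 1 = 1
w2 = NOT w1 = NOT 1 = 0
w3 = p OR w2 = 1 OR 0 = 1
w4 = p NAND r = 1 NAND 1 = 0
So w3 = 1 and w4 = 0.

p=1, q=1, r=1, s=1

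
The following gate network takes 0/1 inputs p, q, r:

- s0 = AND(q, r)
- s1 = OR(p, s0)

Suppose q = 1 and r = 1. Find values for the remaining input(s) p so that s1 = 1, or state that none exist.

Check with q = 1 and r = 1 and p=0:
s0 = AND(q, r) = AND(1, 1) = 1
s1 = OR(p, s0) = OR(0, 1) = 1
So s1 = 1.

p=0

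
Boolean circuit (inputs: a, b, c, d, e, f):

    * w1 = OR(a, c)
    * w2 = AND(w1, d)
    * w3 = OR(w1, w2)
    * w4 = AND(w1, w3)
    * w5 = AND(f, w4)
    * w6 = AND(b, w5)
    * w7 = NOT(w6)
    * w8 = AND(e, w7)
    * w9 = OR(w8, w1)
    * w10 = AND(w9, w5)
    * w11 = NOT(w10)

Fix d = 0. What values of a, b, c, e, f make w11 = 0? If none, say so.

a=0 b=1 c=1 e=0 f=1

w11 = NOT(w10) must be 0, so w10 = 1.
w10 = AND(w9, w5) must be 1, so both w9 = 1 and w5 = 1.
Check with d = 0 and a=0, b=1, c=1, e=0, f=1:
w1 = OR(a, c) = OR(0, 1) = 1
w2 = AND(w1, d) = AND(1, 0) = 0
w3 = OR(w1, w2) = OR(1, 0) = 1
w4 = AND(w1, w3) = AND(1, 1) = 1
w5 = AND(f, w4) = AND(1, 1) = 1
w6 = AND(b, w5) = AND(1, 1) = 1
w7 = NOT(w6) = NOT 1 = 0
w8 = AND(e, w7) = AND(0, 0) = 0
w9 = OR(w8, w1) = OR(0, 1) = 1
w10 = AND(w9, w5) = AND(1, 1) = 1
w11 = NOT(w10) = NOT 1 = 0
So w11 = 0.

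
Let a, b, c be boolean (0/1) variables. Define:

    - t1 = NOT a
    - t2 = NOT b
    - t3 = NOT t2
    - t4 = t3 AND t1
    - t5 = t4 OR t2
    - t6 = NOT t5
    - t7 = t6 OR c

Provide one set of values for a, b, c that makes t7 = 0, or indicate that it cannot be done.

t7 = t6 OR c must be 0, so both t6 = 0 and c = 0.
t6 = NOT t5 must be 0, so t5 = 1.
Check with a=1, b=0, c=0:
t1 = NOT a = NOT 1 = 0
t2 = NOT b = NOT 0 = 1
t3 = NOT t2 = NOT 1 = 0
t4 = t3 AND t1 = 0 AND 0 = 0
t5 = t4 OR t2 = 0 OR 1 = 1
t6 = NOT t5 = NOT 1 = 0
t7 = t6 OR c = 0 OR 0 = 0
So t7 = 0 as required.

a=1, b=0, c=0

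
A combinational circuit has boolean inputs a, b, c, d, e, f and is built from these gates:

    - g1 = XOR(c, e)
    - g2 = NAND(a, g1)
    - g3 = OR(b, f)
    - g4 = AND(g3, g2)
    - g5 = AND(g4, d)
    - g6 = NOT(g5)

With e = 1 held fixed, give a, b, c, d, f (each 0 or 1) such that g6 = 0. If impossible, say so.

g6 = NOT(g5) must be 0, so g5 = 1.
Check with e = 1 and a=0, b=1, c=1, d=1, f=0:
g1 = XOR(c, e) = XOR(1, 1) = 0
g2 = NAND(a, g1) = NAND(0, 0) = 1
g3 = OR(b, f) = OR(1, 0) = 1
g4 = AND(g3, g2) = AND(1, 1) = 1
g5 = AND(g4, d) = AND(1, 1) = 1
g6 = NOT(g5) = NOT 1 = 0
So g6 = 0.

a=0, b=1, c=1, d=1, f=0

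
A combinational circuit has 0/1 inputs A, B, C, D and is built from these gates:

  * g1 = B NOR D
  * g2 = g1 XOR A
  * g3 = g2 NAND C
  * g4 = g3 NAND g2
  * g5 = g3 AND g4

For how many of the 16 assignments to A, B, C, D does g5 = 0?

g5 = g3 AND g4 must be 0, so at least one of g3, g4 is 0.
Enumerating the 16 input combinations, 8 give g5 = 0 and 8 give g5 = 1.

8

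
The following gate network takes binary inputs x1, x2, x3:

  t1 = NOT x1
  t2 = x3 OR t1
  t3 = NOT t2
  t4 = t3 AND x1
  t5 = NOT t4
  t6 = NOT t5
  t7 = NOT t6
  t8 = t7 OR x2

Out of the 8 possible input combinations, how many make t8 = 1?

7

t8 = t7 OR x2 must be 1, so at least one of t7, x2 is 1.
Enumerating the 8 input combinations, 7 give t8 = 1 and 1 give t8 = 0.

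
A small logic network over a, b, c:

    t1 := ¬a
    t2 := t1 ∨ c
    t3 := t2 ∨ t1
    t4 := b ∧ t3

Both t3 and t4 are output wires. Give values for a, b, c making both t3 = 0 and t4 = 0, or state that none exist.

a=1, b=0, c=0

Check with a=1, b=0, c=0:
t1 = ¬a = ¬1 = 0
t2 = t1 ∨ c = 0 ∨ 0 = 0
t3 = t2 ∨ t1 = 0 ∨ 0 = 0
t4 = b ∧ t3 = 0 ∧ 0 = 0
So t3 = 0 and t4 = 0.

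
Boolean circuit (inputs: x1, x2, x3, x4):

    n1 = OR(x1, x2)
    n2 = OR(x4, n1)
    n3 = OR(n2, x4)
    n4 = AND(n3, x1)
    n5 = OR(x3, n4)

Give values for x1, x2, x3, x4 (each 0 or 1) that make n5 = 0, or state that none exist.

n5 = OR(x3, n4) must be 0, so both x3 = 0 and n4 = 0.
n4 = AND(n3, x1) must be 0, so at least one of n3, x1 is 0.
Check with x1=0, x2=1, x3=0, x4=1:
n1 = OR(x1, x2) = OR(0, 1) = 1
n2 = OR(x4, n1) = OR(1, 1) = 1
n3 = OR(n2, x4) = OR(1, 1) = 1
n4 = AND(n3, x1) = AND(1, 0) = 0
n5 = OR(x3, n4) = OR(0, 0) = 0
So n5 = 0 as required.

x1=0, x2=1, x3=0, x4=1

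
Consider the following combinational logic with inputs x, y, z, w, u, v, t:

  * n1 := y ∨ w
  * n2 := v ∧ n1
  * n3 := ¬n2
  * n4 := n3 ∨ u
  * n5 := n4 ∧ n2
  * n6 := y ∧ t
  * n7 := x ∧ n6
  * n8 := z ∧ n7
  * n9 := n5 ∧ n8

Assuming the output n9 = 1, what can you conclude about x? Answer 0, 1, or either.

n9 = n5 ∧ n8 must be 1, so both n5 = 1 and n8 = 1.
n5 = n4 ∧ n2 must be 1, so both n4 = 1 and n2 = 1.
Every assignment with n9 = 1 has x = 1; there are 2 such assignment(s).
  x=1, y=1, z=1, w=0, u=1, v=1, t=1
  x=1, y=1, z=1, w=1, u=1, v=1, t=1

1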